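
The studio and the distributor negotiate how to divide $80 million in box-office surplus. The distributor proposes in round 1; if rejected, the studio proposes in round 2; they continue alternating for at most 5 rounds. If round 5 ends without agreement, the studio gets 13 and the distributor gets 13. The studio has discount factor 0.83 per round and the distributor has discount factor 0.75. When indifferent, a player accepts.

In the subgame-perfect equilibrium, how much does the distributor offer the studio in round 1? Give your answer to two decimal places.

31.97

Round 5 (the distributor proposes): the studio gets 13 if talks fail, so the distributor offers 13 and keeps 67.
Round 4 (the studio proposes): the distributor can get 67 next round, worth 0.75 × 67 = 50.25 now, so the studio offers 50.25, keeping 29.75.
Round 3 (the distributor proposes): the studio can get 29.75 next round, worth 0.83 × 29.75 = 24.6925 now; the distributor offers that and keeps 55.3075.
Round 2 (the studio proposes): the distributor can get 55.3075 next round, worth 0.75 × 55.3075 = 41.480625 now; the studio offers that and keeps 38.519375.
Round 1 (the distributor proposes): the studio can get 38.519375 next round, worth 0.83 × 38.519375 = 31.97108125 now, so the distributor offers 31.97108125, keeping 48.02891875.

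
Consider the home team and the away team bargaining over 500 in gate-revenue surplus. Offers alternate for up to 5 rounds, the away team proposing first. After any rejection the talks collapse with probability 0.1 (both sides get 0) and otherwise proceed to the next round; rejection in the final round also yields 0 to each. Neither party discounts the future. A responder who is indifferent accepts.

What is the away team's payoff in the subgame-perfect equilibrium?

418.55

By backward induction:
Round 5 (the away team proposes): the home team will accept anything ≥ 0, so the away team offers 0 and keeps 500.
Round 4 (the home team proposes): rejecting gives the away team an expected 0.9 × 500 = 450, so the home team offers 450, keeping 50.
Round 3 (the away team proposes): rejecting gives the home team an expected 0.9 × 50 = 45, so the away team offers 45, keeping 455.
Round 2 (the home team proposes): rejecting gives the away team an expected 0.9 × 455 = 409.5. The home team offers 409.5 and keeps 500 − 409.5 = 90.5.
Round 1 (the away team proposes): rejecting gives the home team an expected 0.9 × 90.5 = 81.45. The away team offers 81.45 and keeps 500 − 81.45 = 418.55.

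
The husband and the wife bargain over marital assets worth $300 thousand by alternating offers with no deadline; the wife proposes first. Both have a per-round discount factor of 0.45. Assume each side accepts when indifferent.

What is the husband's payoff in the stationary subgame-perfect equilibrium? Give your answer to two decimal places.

Let x be the wife's share when the wife proposes and y be the husband's share when the husband proposes.
The husband accepts iff offered ≥ 0.45·y, so x = 300 − 0.45y. Symmetrically y = 300 − 0.45x.
Substituting: x = 300 − 0.45(300 − 0.45x), giving x(1 − 0.45·0.45) = 300(1 − 0.45).
So x = 300 × 0.55 / 0.7975 ≈ 206.8966, and the husband receives 300 − x ≈ 93.1034.

93.10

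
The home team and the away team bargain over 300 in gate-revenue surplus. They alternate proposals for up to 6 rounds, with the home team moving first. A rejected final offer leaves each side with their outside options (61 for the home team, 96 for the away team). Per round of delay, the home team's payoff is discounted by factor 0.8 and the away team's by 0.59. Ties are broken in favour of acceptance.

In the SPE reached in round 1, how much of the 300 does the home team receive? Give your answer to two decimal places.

By backward induction:
Round 6 (the away team proposes): the home team gets 61 if talks fail, so the away team offers 61 and keeps 239.
Round 5 (the home team proposes): the away team can get 239 next round, worth 0.59 × 239 = 141.01 now. The home team offers 141.01 and keeps 300 − 141.01 = 158.99.
Round 4 (the away team proposes): the home team can get 158.99 next round, worth 0.8 × 158.99 = 127.192 now, so the away team offers 127.192, keeping 172.808.
Round 3 (the home team proposes): the away team can get 172.808 next round, worth 0.59 × 172.808 = 101.95672 now, so the home team offers 101.95672, keeping 198.04328.
Round 2 (the away team proposes): the home team can get 198.04328 next round, worth 0.8 × 198.04328 = 158.434624 now. The away team offers 158.434624 and keeps 300 − 158.434624 = 141.565376.
Round 1 (the home team proposes): the away team can get 141.565376 next round, worth 0.59 × 141.565376 = 83.52357184 now; the home team offers that and keeps 216.47642816.

216.48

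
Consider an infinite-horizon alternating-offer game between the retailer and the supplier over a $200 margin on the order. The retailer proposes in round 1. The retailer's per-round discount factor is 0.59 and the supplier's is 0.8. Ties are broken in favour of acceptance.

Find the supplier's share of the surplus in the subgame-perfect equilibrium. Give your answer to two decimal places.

124.24

Let x be the retailer's share when the retailer proposes and y be the supplier's share when the supplier proposes.
The supplier accepts iff offered ≥ 0.8·y, so x = 200 − 0.8y. Symmetrically y = 200 − 0.59x.
Substituting: x = 200 − 0.8(200 − 0.59x), giving x(1 − 0.59·0.8) = 200(1 − 0.8).
So x = 200 × 0.2 / 0.528 ≈ 75.7576, and the supplier receives 200 − x ≈ 124.2424.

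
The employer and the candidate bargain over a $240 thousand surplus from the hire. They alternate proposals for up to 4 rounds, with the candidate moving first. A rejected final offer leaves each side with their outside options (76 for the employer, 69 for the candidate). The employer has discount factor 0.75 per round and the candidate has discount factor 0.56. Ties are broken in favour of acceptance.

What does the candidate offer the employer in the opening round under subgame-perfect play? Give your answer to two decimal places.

133.07

Solve by backward induction from round 4.
Round 4 (the employer proposes): the candidate gets 69 if talks fail, so the employer offers 69 and keeps 171.
Round 3 (the candidate proposes): the employer can get 171 next round, worth 0.75 × 171 = 128.25 now. The candidate offers 128.25 and keeps 240 − 128.25 = 111.75.
Round 2 (the employer proposes): the candidate can get 111.75 next round, worth 0.56 × 111.75 = 62.58 now. The employer offers 62.58 and keeps 240 − 62.58 = 177.42.
Round 1 (the candidate proposes): the employer can get 177.42 next round, worth 0.75 × 177.42 = 133.065 now, so the candidate offers 133.065, keeping 106.935.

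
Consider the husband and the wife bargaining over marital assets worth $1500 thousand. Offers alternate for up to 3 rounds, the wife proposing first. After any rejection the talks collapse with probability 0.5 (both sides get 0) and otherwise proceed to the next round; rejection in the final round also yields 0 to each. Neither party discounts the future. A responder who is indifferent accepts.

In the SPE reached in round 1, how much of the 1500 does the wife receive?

1125

By backward induction:
Round 3 (the wife proposes): the husband will accept anything ≥ 0, so the wife offers 0 and keeps 1500.
Round 2 (the husband proposes): rejecting gives the wife an expected 0.5 × 1500 = 750; the husband offers that and keeps 750.
Round 1 (the wife proposes): rejecting gives the husband an expected 0.5 × 750 = 375. The wife offers 375 and keeps 1500 − 375 = 1125.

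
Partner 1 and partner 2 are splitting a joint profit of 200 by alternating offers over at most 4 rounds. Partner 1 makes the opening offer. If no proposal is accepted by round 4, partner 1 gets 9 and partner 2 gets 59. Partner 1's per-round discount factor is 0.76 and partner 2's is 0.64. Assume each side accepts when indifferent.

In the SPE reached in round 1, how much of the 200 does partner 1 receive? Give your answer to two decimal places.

Round 4 (partner 2 proposes): partner 1 gets 9 if talks fail, so partner 2 offers 9 and keeps 191.
Round 3 (partner 1 proposes): partner 2 can get 191 next round, worth 0.64 × 191 = 122.24 now; partner 1 offers that and keeps 77.76.
Round 2 (partner 2 proposes): partner 1 can get 77.76 next round, worth 0.76 × 77.76 = 59.0976 now; partner 2 offers that and keeps 140.9024.
Round 1 (partner 1 proposes): partner 2 can get 140.9024 next round, worth 0.64 × 140.9024 = 90.177536 now; partner 1 offers that and keeps 109.822464.

109.82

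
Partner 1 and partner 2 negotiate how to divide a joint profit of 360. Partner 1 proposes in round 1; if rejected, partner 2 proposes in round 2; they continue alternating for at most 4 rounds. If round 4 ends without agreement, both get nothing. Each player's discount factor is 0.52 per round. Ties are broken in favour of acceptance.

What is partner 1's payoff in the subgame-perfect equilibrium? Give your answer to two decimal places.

Round 4 (partner 2 proposes): rejection yields 0 for partner 1; partner 2 offers 0 and keeps 360.
Round 3 (partner 1 proposes): partner 2 can get 360 next round, worth 0.52 × 360 = 187.2 now; partner 1 offers that and keeps 172.8.
Round 2 (partner 2 proposes): partner 1 can get 172.8 next round, worth 0.52 × 172.8 = 89.856 now; partner 2 offers that and keeps 270.144.
Round 1 (partner 1 proposes): partner 2 can get 270.144 next round, worth 0.52 × 270.144 = 140.47488 now; partner 1 offers that and keeps 219.52512.

219.53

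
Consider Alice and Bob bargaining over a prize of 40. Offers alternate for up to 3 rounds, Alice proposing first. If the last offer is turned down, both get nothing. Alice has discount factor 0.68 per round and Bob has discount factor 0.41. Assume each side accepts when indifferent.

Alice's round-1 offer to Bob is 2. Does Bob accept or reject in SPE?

Reject

Round 3 (Alice proposes): Bob will accept anything ≥ 0, so Alice offers 0 and keeps 40.
Round 2 (Bob proposes): Alice can get 40 next round, worth 0.68 × 40 = 27.2 now, so Bob offers 27.2, keeping 12.8.
So by rejecting in round 1, Bob gets 12.8 next round, worth 0.41 × 12.8 = 5.248 now.
Offer 2 < 5.248, so Bob rejects.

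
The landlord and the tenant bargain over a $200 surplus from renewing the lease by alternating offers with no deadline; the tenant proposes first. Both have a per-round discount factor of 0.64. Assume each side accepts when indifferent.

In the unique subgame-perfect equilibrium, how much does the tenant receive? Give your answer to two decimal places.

121.95

When the tenant proposes, the landlord accepts any offer worth at least 0.64 times what the landlord would get by proposing next round; and vice versa.
This gives x = 200 − 0.64y and y = 200 − 0.64x, where x and y are each side's share when it proposes.
Hence (1 − 0.64·0.64)x = 200(1 − 0.64), i.e. 0.5904·x = 72.
x ≈ 121.9512; the landlord's share is 200 − x ≈ 78.0488.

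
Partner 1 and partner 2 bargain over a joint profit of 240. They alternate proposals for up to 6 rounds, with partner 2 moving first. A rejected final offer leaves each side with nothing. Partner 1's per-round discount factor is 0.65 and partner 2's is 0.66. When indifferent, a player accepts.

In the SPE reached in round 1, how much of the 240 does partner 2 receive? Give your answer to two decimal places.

135.50

Round 6 (partner 1 proposes): rejection yields 0 for partner 2; partner 1 offers 0 and keeps 240.
Round 5 (partner 2 proposes): partner 1 can get 240 next round, worth 0.65 × 240 = 156 now. Partner 2 offers 156 and keeps 240 − 156 = 84.
Round 4 (partner 1 proposes): partner 2 can get 84 next round, worth 0.66 × 84 = 55.44 now; partner 1 offers that and keeps 184.56.
Round 3 (partner 2 proposes): partner 1 can get 184.56 next round, worth 0.65 × 184.56 = 119.964 now; partner 2 offers that and keeps 120.036.
Round 2 (partner 1 proposes): partner 2 can get 120.036 next round, worth 0.66 × 120.036 = 79.22376 now, so partner 1 offers 79.22376, keeping 160.77624.
Round 1 (partner 2 proposes): partner 1 can get 160.77624 next round, worth 0.65 × 160.77624 = 104.504556 now. Partner 2 offers 104.504556 and keeps 240 − 104.504556 = 135.495444.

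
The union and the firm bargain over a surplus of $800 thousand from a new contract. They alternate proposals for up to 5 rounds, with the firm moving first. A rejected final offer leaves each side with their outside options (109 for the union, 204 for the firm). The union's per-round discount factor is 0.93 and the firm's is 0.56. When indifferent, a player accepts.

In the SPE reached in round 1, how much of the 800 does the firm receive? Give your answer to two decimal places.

Round 5 (the firm proposes): the union gets 109 if talks fail, so the firm offers 109 and keeps 691.
Round 4 (the union proposes): the firm can get 691 next round, worth 0.56 × 691 = 386.96 now; the union offers that and keeps 413.04.
Round 3 (the firm proposes): the union can get 413.04 next round, worth 0.93 × 413.04 = 384.1272 now; the firm offers that and keeps 415.8728.
Round 2 (the union proposes): the firm can get 415.8728 next round, worth 0.56 × 415.8728 = 232.888768 now; the union offers that and keeps 567.111232.
Round 1 (the firm proposes): the union can get 567.111232 next round, worth 0.93 × 567.111232 = 527.41344576 now; the firm offers that and keeps 272.58655424.

272.59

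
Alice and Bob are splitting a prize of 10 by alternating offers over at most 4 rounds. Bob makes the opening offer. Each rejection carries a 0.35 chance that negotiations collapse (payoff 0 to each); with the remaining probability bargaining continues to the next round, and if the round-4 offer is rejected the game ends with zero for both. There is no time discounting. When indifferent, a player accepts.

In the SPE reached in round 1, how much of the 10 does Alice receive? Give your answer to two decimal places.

By backward induction:
Round 4 (Alice proposes): rejection yields 0 for Bob; Alice offers 0 and keeps 10.
Round 3 (Bob proposes): rejecting gives Alice an expected 0.65 × 10 = 6.5; Bob offers that and keeps 3.5.
Round 2 (Alice proposes): rejecting gives Bob an expected 0.65 × 3.5 = 2.275. Alice offers 2.275 and keeps 10 − 2.275 = 7.725.
Round 1 (Bob proposes): rejecting gives Alice an expected 0.65 × 7.725 = 5.02125, so Bob offers 5.02125, keeping 4.97875.

5.02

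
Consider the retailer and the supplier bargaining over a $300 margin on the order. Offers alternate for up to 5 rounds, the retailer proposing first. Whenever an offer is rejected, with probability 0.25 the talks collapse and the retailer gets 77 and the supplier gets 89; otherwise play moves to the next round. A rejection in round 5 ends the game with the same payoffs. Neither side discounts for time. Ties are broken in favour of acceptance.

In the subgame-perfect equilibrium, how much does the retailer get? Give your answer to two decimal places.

Round 5 (the retailer proposes): the supplier gets 89 if talks fail, so the retailer offers 89 and keeps 211.
Round 4 (the supplier proposes): rejecting gives the retailer an expected 0.75 × 211 + 0.25 × 77 = 177.5; the supplier offers that and keeps 122.5.
Round 3 (the retailer proposes): rejecting gives the supplier an expected 0.75 × 122.5 + 0.25 × 89 = 114.125, so the retailer offers 114.125, keeping 185.875.
Round 2 (the supplier proposes): rejecting gives the retailer an expected 0.75 × 185.875 + 0.25 × 77 = 158.65625, so the supplier offers 158.65625, keeping 141.34375.
Round 1 (the retailer proposes): rejecting gives the supplier an expected 0.75 × 141.34375 + 0.25 × 89 = 128.2578125. The retailer offers 128.2578125 and keeps 300 − 128.2578125 = 171.7421875.

171.74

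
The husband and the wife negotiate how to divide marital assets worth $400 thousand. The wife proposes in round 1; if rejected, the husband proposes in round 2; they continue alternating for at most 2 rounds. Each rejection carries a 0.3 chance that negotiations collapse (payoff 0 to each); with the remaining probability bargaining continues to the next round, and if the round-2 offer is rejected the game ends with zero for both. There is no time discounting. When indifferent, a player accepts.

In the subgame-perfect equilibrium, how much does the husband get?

Round 2 (the husband proposes): rejection yields 0 for the wife; the husband offers 0 and keeps 400.
Round 1 (the wife proposes): rejecting gives the husband an expected 0.7 × 400 = 280, so the wife offers 280, keeping 120.

280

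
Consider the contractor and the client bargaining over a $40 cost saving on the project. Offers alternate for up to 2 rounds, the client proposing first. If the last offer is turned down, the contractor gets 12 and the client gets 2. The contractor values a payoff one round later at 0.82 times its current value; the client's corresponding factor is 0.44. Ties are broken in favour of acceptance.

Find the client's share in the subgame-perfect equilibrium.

Round 2 (the contractor proposes): the client gets 2 if talks fail, so the contractor offers 2 and keeps 38.
Round 1 (the client proposes): the contractor can get 38 next round, worth 0.82 × 38 = 31.16 now; the client offers that and keeps 8.84.

8.84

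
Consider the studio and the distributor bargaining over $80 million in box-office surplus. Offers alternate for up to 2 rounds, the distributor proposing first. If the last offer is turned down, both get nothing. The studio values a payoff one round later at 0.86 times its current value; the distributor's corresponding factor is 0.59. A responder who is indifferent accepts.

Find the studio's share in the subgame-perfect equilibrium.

Round 2 (the studio proposes): rejection yields 0 for the distributor; the studio offers 0 and keeps 80.
Round 1 (the distributor proposes): the studio can get 80 next round, worth 0.86 × 80 = 68.8 now. The distributor offers 68.8 and keeps 80 − 68.8 = 11.2.

68.8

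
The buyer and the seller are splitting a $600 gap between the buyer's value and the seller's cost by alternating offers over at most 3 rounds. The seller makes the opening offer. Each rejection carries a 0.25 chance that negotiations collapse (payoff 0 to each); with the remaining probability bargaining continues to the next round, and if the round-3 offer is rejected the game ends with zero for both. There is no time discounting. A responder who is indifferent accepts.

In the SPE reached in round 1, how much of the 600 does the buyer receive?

112.5

Round 3 (the seller proposes): the buyer will accept anything ≥ 0, so the seller offers 0 and keeps 600.
Round 2 (the buyer proposes): rejecting gives the seller an expected 0.75 × 600 = 450; the buyer offers that and keeps 150.
Round 1 (the seller proposes): rejecting gives the buyer an expected 0.75 × 150 = 112.5, so the seller offers 112.5, keeping 487.5.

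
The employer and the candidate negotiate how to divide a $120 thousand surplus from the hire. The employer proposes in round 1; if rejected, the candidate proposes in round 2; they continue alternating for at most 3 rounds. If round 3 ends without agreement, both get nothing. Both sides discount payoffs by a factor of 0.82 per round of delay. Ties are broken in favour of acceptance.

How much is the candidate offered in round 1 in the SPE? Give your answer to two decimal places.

17.71

By backward induction:
Round 3 (the employer proposes): the candidate will accept anything ≥ 0, so the employer offers 0 and keeps 120.
Round 2 (the candidate proposes): the employer can get 120 next round, worth 0.82 × 120 = 98.4 now, so the candidate offers 98.4, keeping 21.6.
Round 1 (the employer proposes): the candidate can get 21.6 next round, worth 0.82 × 21.6 = 17.712 now. The employer offers 17.712 and keeps 120 − 17.712 = 102.288.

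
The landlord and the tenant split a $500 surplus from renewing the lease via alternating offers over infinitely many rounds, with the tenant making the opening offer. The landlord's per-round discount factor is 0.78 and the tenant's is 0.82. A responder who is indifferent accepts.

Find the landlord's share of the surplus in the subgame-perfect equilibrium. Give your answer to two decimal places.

194.78

Let x be the tenant's share when the tenant proposes and y be the landlord's share when the landlord proposes.
The landlord accepts iff offered ≥ 0.78·y, so x = 500 − 0.78y. Symmetrically y = 500 − 0.82x.
Substituting: x = 500 − 0.78(500 − 0.82x), giving x(1 − 0.82·0.78) = 500(1 − 0.78).
So x = 500 × 0.22 / 0.3604 ≈ 305.2164, and the landlord receives 500 − x ≈ 194.7836.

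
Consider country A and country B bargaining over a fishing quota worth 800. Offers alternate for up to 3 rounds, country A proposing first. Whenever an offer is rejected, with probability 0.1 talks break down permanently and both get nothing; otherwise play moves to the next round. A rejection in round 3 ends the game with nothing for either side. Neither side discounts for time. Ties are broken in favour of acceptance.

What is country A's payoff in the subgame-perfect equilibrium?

By backward induction:
Round 3 (country A proposes): rejection yields 0 for country B; country A offers 0 and keeps 800.
Round 2 (country B proposes): rejecting gives country A an expected 0.9 × 800 = 720, so country B offers 720, keeping 80.
Round 1 (country A proposes): rejecting gives country B an expected 0.9 × 80 = 72; country A offers that and keeps 728.

728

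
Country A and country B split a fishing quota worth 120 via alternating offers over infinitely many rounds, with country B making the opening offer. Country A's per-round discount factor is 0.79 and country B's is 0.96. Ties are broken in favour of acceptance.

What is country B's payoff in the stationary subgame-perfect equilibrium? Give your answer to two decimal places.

In a stationary SPE each proposer offers the other exactly their discounted continuation value.
If country B keeps x when proposing and country A keeps y when proposing, then x = 120 − 0.79y and y = 120 − 0.96x.
Solving: x = 120(1 − 0.79) / (1 − 0.96·0.79) = 25.2 / 0.2416 ≈ 104.3046.
Country A gets 120 − 104.3046 ≈ 15.6954.

104.30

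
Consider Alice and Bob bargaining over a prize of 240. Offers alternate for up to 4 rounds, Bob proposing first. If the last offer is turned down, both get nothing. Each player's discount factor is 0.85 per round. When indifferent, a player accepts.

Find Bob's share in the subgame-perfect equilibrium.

Work backward from the last round.
Round 4 (Alice proposes): Bob will accept anything ≥ 0, so Alice offers 0 and keeps 240.
Round 3 (Bob proposes): Alice can get 240 next round, worth 0.85 × 240 = 204 now. Bob offers 204 and keeps 240 − 204 = 36.
Round 2 (Alice proposes): Bob can get 36 next round, worth 0.85 × 36 = 30.6 now. Alice offers 30.6 and keeps 240 − 30.6 = 209.4.
Round 1 (Bob proposes): Alice can get 209.4 next round, worth 0.85 × 209.4 = 177.99 now. Bob offers 177.99 and keeps 240 − 177.99 = 62.01.

62.01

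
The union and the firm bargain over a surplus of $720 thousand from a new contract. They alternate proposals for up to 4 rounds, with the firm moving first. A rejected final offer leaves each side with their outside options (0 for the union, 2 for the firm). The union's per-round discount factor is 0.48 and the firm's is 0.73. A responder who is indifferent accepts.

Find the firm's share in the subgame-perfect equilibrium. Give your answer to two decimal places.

505.93

Work backward from the last round.
Round 4 (the union proposes): the firm gets 2 if talks fail, so the union offers 2 and keeps 718.
Round 3 (the firm proposes): the union can get 718 next round, worth 0.48 × 718 = 344.64 now, so the firm offers 344.64, keeping 375.36.
Round 2 (the union proposes): the firm can get 375.36 next round, worth 0.73 × 375.36 = 274.0128 now, so the union offers 274.0128, keeping 445.9872.
Round 1 (the firm proposes): the union can get 445.9872 next round, worth 0.48 × 445.9872 = 214.073856 now. The firm offers 214.073856 and keeps 720 − 214.073856 = 505.926144.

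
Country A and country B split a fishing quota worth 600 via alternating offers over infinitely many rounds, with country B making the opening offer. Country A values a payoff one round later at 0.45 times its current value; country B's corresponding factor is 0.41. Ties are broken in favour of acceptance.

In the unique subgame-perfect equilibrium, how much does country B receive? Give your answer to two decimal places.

404.66

When country B proposes, country A accepts any offer worth at least 0.45 times what country A would get by proposing next round; and vice versa.
This gives x = 600 − 0.45y and y = 600 − 0.41x, where x and y are each side's share when it proposes.
Hence (1 − 0.45·0.41)x = 600(1 − 0.45), i.e. 0.8155·x = 330.
x ≈ 404.6597; country A's share is 600 − x ≈ 195.3403.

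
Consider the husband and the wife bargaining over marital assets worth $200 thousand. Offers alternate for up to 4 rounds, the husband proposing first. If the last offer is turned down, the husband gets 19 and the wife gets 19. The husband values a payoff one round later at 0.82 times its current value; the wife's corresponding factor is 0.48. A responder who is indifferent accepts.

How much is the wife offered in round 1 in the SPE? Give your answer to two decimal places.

Round 4 (the wife proposes): the husband gets 19 if talks fail, so the wife offers 19 and keeps 181.
Round 3 (the husband proposes): the wife can get 181 next round, worth 0.48 × 181 = 86.88 now, so the husband offers 86.88, keeping 113.12.
Round 2 (the wife proposes): the husband can get 113.12 next round, worth 0.82 × 113.12 = 92.7584 now; the wife offers that and keeps 107.2416.
Round 1 (the husband proposes): the wife can get 107.2416 next round, worth 0.48 × 107.2416 = 51.475968 now; the husband offers that and keeps 148.524032.

51.48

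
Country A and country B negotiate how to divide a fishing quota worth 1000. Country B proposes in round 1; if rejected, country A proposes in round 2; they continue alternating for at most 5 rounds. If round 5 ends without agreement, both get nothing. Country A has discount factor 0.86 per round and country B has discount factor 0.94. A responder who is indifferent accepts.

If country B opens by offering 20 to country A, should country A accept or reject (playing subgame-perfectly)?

Round 5 (country B proposes): rejection yields 0 for country A; country B offers 0 and keeps 1000.
Round 4 (country A proposes): country B can get 1000 next round, worth 0.94 × 1000 = 940 now; country A offers that and keeps 60.
Round 3 (country B proposes): country A can get 60 next round, worth 0.86 × 60 = 51.6 now. Country B offers 51.6 and keeps 1000 − 51.6 = 948.4.
Round 2 (country A proposes): country B can get 948.4 next round, worth 0.94 × 948.4 = 891.496 now; country A offers that and keeps 108.504.
So by rejecting in round 1, country A gets 108.504 next round, worth 0.86 × 108.504 = 93.31344 now.
Offer 20 < 93.31344, so country A rejects.

Reject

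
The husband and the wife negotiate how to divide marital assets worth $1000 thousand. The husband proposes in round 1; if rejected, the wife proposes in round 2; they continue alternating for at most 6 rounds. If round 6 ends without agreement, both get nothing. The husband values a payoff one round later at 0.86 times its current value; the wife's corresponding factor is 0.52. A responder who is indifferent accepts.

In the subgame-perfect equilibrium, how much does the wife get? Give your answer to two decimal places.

209.35

Work backward from the last round.
Round 6 (the wife proposes): the husband will accept anything ≥ 0, so the wife offers 0 and keeps 1000.
Round 5 (the husband proposes): the wife can get 1000 next round, worth 0.52 × 1000 = 520 now. The husband offers 520 and keeps 1000 − 520 = 480.
Round 4 (the wife proposes): the husband can get 480 next round, worth 0.86 × 480 = 412.8 now; the wife offers that and keeps 587.2.
Round 3 (the husband proposes): the wife can get 587.2 next round, worth 0.52 × 587.2 = 305.344 now. The husband offers 305.344 and keeps 1000 − 305.344 = 694.656.
Round 2 (the wife proposes): the husband can get 694.656 next round, worth 0.86 × 694.656 = 597.40416 now. The wife offers 597.40416 and keeps 1000 − 597.40416 = 402.59584.
Round 1 (the husband proposes): the wife can get 402.59584 next round, worth 0.52 × 402.59584 = 209.3498368 now; the husband offers that and keeps 790.6501632.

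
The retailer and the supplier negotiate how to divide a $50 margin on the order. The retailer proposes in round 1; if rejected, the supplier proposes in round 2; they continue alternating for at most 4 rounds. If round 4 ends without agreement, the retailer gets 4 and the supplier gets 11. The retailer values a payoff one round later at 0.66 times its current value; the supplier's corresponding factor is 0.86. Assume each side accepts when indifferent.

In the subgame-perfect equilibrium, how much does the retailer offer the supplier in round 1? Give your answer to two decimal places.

37.07

Work backward from the last round.
Round 4 (the supplier proposes): the retailer gets 4 if talks fail, so the supplier offers 4 and keeps 46.
Round 3 (the retailer proposes): the supplier can get 46 next round, worth 0.86 × 46 = 39.56 now, so the retailer offers 39.56, keeping 10.44.
Round 2 (the supplier proposes): the retailer can get 10.44 next round, worth 0.66 × 10.44 = 6.8904 now, so the supplier offers 6.8904, keeping 43.1096.
Round 1 (the retailer proposes): the supplier can get 43.1096 next round, worth 0.86 × 43.1096 = 37.074256 now. The retailer offers 37.074256 and keeps 50 − 37.074256 = 12.925744.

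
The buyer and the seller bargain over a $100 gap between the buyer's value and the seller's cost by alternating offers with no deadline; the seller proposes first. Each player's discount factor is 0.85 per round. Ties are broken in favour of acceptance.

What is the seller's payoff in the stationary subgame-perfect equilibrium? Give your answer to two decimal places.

When the seller proposes, the buyer accepts any offer worth at least 0.85 times what the buyer would get by proposing next round; and vice versa.
This gives x = 100 − 0.85y and y = 100 − 0.85x, where x and y are each side's share when it proposes.
Hence (1 − 0.85·0.85)x = 100(1 − 0.85), i.e. 0.2775·x = 15.
x ≈ 54.0541; the buyer's share is 100 − x ≈ 45.9459.

54.05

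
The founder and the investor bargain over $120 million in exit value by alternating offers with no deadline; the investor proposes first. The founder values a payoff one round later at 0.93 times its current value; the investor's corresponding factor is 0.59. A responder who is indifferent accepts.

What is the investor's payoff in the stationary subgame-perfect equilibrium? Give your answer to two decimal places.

Let x be the investor's share when the investor proposes and y be the founder's share when the founder proposes.
The founder accepts iff offered ≥ 0.93·y, so x = 120 − 0.93y. Symmetrically y = 120 − 0.59x.
Substituting: x = 120 − 0.93(120 − 0.59x), giving x(1 − 0.59·0.93) = 120(1 − 0.93).
So x = 120 × 0.07 / 0.4513 ≈ 18.6129, and the founder receives 120 − x ≈ 101.3871.

18.61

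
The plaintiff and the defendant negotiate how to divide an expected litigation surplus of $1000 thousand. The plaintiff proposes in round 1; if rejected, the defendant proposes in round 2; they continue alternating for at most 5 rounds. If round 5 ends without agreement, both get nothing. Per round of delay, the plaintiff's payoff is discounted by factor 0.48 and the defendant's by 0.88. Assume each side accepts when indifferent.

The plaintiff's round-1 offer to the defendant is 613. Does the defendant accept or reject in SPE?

Reject

Round 5 (the plaintiff proposes): rejection yields 0 for the defendant; the plaintiff offers 0 and keeps 1000.
Round 4 (the defendant proposes): the plaintiff can get 1000 next round, worth 0.48 × 1000 = 480 now; the defendant offers that and keeps 520.
Round 3 (the plaintiff proposes): the defendant can get 520 next round, worth 0.88 × 520 = 457.6 now, so the plaintiff offers 457.6, keeping 542.4.
Round 2 (the defendant proposes): the plaintiff can get 542.4 next round, worth 0.48 × 542.4 = 260.352 now, so the defendant offers 260.352, keeping 739.648.
So by rejecting in round 1, the defendant gets 739.648 next round, worth 0.88 × 739.648 = 650.89024 now.
Offer 613 < 650.89024, so the defendant rejects.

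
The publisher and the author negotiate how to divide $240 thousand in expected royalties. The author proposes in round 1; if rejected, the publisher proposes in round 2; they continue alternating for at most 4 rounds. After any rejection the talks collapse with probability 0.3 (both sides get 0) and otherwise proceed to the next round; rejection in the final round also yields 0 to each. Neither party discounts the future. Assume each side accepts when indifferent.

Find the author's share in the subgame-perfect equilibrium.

Round 4 (the publisher proposes): the author will accept anything ≥ 0, so the publisher offers 0 and keeps 240.
Round 3 (the author proposes): rejecting gives the publisher an expected 0.7 × 240 = 168. The author offers 168 and keeps 240 − 168 = 72.
Round 2 (the publisher proposes): rejecting gives the author an expected 0.7 × 72 = 50.4, so the publisher offers 50.4, keeping 189.6.
Round 1 (the author proposes): rejecting gives the publisher an expected 0.7 × 189.6 = 132.72; the author offers that and keeps 107.28.

107.28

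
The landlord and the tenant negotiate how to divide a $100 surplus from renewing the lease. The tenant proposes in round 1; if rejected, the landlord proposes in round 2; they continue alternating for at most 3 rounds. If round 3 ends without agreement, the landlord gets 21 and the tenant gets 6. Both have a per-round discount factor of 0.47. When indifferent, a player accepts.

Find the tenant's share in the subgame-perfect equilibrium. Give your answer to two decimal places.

70.45

Round 3 (the tenant proposes): the landlord gets 21 if talks fail, so the tenant offers 21 and keeps 79.
Round 2 (the landlord proposes): the tenant can get 79 next round, worth 0.47 × 79 = 37.13 now; the landlord offers that and keeps 62.87.
Round 1 (the tenant proposes): the landlord can get 62.87 next round, worth 0.47 × 62.87 = 29.5489 now; the tenant offers that and keeps 70.4511.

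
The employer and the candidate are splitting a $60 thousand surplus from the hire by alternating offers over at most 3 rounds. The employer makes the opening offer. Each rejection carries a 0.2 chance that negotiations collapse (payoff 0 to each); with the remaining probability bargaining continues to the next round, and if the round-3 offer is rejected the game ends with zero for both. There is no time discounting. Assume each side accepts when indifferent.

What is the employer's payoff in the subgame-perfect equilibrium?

By backward induction:
Round 3 (the employer proposes): the candidate will accept anything ≥ 0, so the employer offers 0 and keeps 60.
Round 2 (the candidate proposes): rejecting gives the employer an expected 0.8 × 60 = 48, so the candidate offers 48, keeping 12.
Round 1 (the employer proposes): rejecting gives the candidate an expected 0.8 × 12 = 9.6. The employer offers 9.6 and keeps 60 − 9.6 = 50.4.

50.4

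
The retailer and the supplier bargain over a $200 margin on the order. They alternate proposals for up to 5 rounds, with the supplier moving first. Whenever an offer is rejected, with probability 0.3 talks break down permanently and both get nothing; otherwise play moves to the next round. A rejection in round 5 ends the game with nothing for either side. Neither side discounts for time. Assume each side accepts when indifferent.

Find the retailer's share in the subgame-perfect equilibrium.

62.58

Round 5 (the supplier proposes): the retailer will accept anything ≥ 0, so the supplier offers 0 and keeps 200.
Round 4 (the retailer proposes): rejecting gives the supplier an expected 0.7 × 200 = 140, so the retailer offers 140, keeping 60.
Round 3 (the supplier proposes): rejecting gives the retailer an expected 0.7 × 60 = 42; the supplier offers that and keeps 158.
Round 2 (the retailer proposes): rejecting gives the supplier an expected 0.7 × 158 = 110.6; the retailer offers that and keeps 89.4.
Round 1 (the supplier proposes): rejecting gives the retailer an expected 0.7 × 89.4 = 62.58, so the supplier offers 62.58, keeping 137.42.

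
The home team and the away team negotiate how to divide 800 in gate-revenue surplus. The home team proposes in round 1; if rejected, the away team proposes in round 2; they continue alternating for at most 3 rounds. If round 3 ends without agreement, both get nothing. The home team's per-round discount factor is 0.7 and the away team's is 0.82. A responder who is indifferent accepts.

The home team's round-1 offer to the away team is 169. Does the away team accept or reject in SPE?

Reject

Work out the away team's continuation value if the offer is rejected.
Round 3 (the home team proposes): rejection yields 0 for the away team; the home team offers 0 and keeps 800.
Round 2 (the away team proposes): the home team can get 800 next round, worth 0.7 × 800 = 560 now, so the away team offers 560, keeping 240.
So by rejecting in round 1, the away team gets 240 next round, worth 0.82 × 240 = 196.8 now.
Offer 169 < 196.8, so the away team rejects.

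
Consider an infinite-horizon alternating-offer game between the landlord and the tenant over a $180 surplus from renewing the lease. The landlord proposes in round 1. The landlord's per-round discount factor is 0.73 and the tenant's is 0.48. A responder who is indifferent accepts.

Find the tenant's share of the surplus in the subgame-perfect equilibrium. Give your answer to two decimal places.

35.91

When the landlord proposes, the tenant accepts any offer worth at least 0.48 times what the tenant would get by proposing next round; and vice versa.
This gives x = 180 − 0.48y and y = 180 − 0.73x, where x and y are each side's share when it proposes.
Hence (1 − 0.48·0.73)x = 180(1 − 0.48), i.e. 0.6496·x = 93.6.
x ≈ 144.0887; the tenant's share is 180 − x ≈ 35.9113.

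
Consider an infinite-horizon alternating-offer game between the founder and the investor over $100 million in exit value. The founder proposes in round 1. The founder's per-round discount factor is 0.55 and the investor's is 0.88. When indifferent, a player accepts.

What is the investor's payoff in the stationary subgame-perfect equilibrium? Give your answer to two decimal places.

76.74

When the founder proposes, the investor accepts any offer worth at least 0.88 times what the investor would get by proposing next round; and vice versa.
This gives x = 100 − 0.88y and y = 100 − 0.55x, where x and y are each side's share when it proposes.
Hence (1 − 0.88·0.55)x = 100(1 − 0.88), i.e. 0.516·x = 12.
x ≈ 23.2558; the investor's share is 100 − x ≈ 76.7442.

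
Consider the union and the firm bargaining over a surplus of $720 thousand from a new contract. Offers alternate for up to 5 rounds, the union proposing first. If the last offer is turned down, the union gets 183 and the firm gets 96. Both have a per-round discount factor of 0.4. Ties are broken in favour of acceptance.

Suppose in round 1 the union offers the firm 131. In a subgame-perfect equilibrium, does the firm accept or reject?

Round 5 (the union proposes): the firm gets 96 if talks fail, so the union offers 96 and keeps 624.
Round 4 (the firm proposes): the union can get 624 next round, worth 0.4 × 624 = 249.6 now. The firm offers 249.6 and keeps 720 − 249.6 = 470.4.
Round 3 (the union proposes): the firm can get 470.4 next round, worth 0.4 × 470.4 = 188.16 now, so the union offers 188.16, keeping 531.84.
Round 2 (the firm proposes): the union can get 531.84 next round, worth 0.4 × 531.84 = 212.736 now, so the firm offers 212.736, keeping 507.264.
So by rejecting in round 1, the firm gets 507.264 next round, worth 0.4 × 507.264 = 202.9056 now.
Offer 131 < 202.9056, so the firm rejects.

Reject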